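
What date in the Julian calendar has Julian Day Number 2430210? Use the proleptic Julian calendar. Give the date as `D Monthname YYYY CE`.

The Gregorian equivalent of JDN 2430210 is 3 August 1941.
In the Julian calendar that day is 21 July 1941 CE.

21 July 1941 CE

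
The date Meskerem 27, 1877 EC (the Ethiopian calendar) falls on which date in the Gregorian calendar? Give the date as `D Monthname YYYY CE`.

6 October 1884 CE

Julian Day Number of the source date = 2409456.
Converting JDN 2409456 to the Gregorian calendar gives 6 October 1884 CE.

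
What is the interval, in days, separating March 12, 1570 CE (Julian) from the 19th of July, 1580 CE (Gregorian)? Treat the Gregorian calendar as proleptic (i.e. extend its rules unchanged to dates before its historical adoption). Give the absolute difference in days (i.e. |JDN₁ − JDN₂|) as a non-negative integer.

First date → JDN 2294571; second date → JDN 2298343.
The interval is |2294571 − 2298343| = 3772 days.

3772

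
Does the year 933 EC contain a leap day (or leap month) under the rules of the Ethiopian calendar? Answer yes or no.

933 mod 4 = 1; in the Ethiopian calendar a year is leap when year mod 4 = 3, so it is a common year.

no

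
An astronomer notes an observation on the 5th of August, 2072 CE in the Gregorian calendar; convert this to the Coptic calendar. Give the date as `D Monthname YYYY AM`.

29 Epip 1788 AM

Both dates share Julian Day Number 2478060; in the Coptic calendar that is 29 Epip 1788 AM.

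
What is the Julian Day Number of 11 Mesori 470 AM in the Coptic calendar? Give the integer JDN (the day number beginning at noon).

1996672

In the proleptic Gregorian calendar the same day is 8 August 754.
JDN 2299161 is 15 October 1582 CE (Gregorian); the target day is −302489 days from there, so JDN = 1996672.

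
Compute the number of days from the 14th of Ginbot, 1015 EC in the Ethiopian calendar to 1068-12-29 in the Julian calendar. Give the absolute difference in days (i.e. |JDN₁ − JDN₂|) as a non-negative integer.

JDN of the first date = 2094837.
JDN of the second date = 2111508.
|2111508 − 2094837| = 16671.

16671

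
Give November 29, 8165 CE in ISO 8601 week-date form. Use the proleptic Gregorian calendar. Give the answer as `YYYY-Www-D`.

The weekday is Friday (ISO weekday 5).
That Friday belongs to ISO week 48 of ISO year 8165.

8165-W48-5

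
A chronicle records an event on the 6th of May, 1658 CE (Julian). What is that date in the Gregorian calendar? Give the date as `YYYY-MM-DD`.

1658-05-16

The Julian–Gregorian offset here is 10 days (Julian trailing).
6 May 1658 Julian + 10 days → 16 May 1658 Gregorian.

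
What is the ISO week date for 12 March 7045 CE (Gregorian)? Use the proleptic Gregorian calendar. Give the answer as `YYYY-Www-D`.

7045-W11-3

The weekday is Wednesday (ISO weekday 3).
That Wednesday belongs to ISO week 11 of ISO year 7045.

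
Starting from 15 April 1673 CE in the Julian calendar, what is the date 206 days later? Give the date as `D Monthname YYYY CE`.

JDN of 15 April 1673 CE = 2332226.
2332226 + 206 = 2332432.
JDN 2332432 in the Julian calendar is 7 November 1673 CE.

7 November 1673 CE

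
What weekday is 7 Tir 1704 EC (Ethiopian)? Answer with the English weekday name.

Equivalently 14 January 1712 Gregorian, JDN 2346368.
JDN 2346368 mod 7 = 3, and JDN 0 was a Monday, so this is a Thursday.

Thursday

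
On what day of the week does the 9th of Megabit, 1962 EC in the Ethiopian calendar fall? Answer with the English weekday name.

Wednesday

This is JDN 2440664 (18 March 1970 Gregorian).
2440664 ≡ 2 (mod 7); counting from Monday = 0 gives Wednesday.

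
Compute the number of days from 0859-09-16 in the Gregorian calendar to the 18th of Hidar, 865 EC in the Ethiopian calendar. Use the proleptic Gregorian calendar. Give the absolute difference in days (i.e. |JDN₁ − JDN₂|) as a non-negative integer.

4812

First date → JDN 2035062; second date → JDN 2039874.
The interval is |2035062 − 2039874| = 4812 days.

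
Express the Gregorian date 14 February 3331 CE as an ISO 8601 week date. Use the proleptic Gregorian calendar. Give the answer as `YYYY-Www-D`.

3331-W07-3

The weekday is Wednesday (ISO weekday 3).
That Wednesday belongs to ISO week 7 of ISO year 3331.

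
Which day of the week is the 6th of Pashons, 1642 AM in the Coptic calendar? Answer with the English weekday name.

Friday

In the Gregorian calendar this is 14 May 1926 (JDN 2424650).
2424650 ≡ 4 (mod 7); counting from Monday = 0 gives Friday.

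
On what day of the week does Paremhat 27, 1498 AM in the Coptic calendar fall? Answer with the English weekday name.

Wednesday

Equivalently 3 April 1782 Gregorian, JDN 2372015.
2372015 ≡ 2 (mod 7); counting from Monday = 0 gives Wednesday.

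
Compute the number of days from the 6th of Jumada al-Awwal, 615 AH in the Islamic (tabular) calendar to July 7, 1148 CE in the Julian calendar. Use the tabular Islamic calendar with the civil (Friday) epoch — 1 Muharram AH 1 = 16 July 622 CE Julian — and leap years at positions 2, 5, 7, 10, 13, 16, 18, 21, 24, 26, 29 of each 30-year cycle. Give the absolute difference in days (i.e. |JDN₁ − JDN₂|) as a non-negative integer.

25591

JDN of the first date = 2166144.
JDN of the second date = 2140553.
|2140553 − 2166144| = 25591.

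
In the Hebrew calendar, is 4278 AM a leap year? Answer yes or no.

yes

Hebrew year 4278 is year 3 of its 19-year Metonic cycle; leap years are at positions 3, 6, 8, 11, 14, 17, 19, so it is a leap year (13 months).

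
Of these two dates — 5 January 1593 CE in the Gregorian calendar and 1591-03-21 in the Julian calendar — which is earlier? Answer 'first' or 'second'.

second

The two dates have Julian Day Numbers 2302896 and 2302250 respectively.
Since 2302250 < 2302896, the second date comes first.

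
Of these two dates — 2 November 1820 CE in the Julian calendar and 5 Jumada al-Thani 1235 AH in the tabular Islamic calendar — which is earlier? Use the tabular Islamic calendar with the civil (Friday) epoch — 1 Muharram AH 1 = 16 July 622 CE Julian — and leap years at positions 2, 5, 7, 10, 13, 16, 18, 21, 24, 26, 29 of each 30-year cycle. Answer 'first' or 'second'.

second

Converting both to JDN: 2386119 vs 2385880; the smaller is the second.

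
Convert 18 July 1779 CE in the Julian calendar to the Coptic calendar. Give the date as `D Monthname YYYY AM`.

Both dates share Julian Day Number 2371036; in the Coptic calendar that is 24 Epip 1495 AM.

24 Epip 1495 AM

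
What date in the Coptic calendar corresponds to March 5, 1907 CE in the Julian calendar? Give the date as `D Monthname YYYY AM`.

9 Paremhat 1623 AM

Julian Day Number of the source date = 2417653.
Converting JDN 2417653 to the Coptic calendar gives 9 Paremhat 1623 AM.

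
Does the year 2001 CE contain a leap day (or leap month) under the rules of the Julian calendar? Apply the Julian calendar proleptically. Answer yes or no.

no

2001 mod 4 = 1, so it is a common year in the Julian calendar.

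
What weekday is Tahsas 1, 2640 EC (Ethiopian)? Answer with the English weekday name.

In the Gregorian calendar this is 16 December 2647 (JDN 2688206).
2688206 ≡ 3 (mod 7); counting from Monday = 0 gives Thursday.

Thursday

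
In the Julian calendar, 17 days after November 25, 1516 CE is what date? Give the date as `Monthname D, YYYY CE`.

December 12, 1516 CE

Counting 17 days forward from JDN 2275106 reaches JDN 2275123, which is December 12, 1516 CE.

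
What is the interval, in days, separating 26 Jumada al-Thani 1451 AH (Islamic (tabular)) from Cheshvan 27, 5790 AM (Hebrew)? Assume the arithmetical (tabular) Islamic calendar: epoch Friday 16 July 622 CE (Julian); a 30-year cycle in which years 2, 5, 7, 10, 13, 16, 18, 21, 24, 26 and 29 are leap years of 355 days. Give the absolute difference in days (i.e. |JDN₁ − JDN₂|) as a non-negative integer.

1

JDN of the first date = 2462445.
JDN of the second date = 2462446.
|2462446 − 2462445| = 1.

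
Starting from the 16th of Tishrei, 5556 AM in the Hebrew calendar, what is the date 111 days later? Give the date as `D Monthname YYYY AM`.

JDN of the 16th of Tishrei, 5556 AM = 2376942.
2376942 + 111 = 2377053.
JDN 2377053 in the Hebrew calendar is 8 Shevat 5556 AM.

8 Shevat 5556 AM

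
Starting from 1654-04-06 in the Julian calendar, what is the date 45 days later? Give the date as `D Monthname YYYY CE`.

21 May 1654 CE

JDN of 1654-04-06 = 2325277.
2325277 + 45 = 2325322.
JDN 2325322 in the Julian calendar is 21 May 1654 CE.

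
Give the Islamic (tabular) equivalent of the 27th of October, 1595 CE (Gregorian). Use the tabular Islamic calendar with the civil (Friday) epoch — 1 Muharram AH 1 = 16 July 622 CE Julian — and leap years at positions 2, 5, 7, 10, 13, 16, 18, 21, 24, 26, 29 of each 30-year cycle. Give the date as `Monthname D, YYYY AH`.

Safar 22, 1004 AH

Both dates share Julian Day Number 2303921; in the tabular Islamic calendar that is 22 Safar 1004 AH.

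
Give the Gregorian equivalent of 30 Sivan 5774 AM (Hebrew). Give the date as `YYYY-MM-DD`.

2014-06-28

Julian Day Number of the source date = 2456837.
Converting JDN 2456837 to the Gregorian calendar gives 28 June 2014 CE.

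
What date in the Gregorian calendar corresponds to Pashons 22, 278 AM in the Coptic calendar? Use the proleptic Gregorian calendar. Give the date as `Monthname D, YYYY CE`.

May 19, 562 CE

Both dates share Julian Day Number 1926465; in the Gregorian calendar that is 19 May 562 CE.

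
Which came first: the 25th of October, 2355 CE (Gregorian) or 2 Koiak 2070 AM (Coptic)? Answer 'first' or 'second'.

second

The two dates have Julian Day Numbers 2581503 and 2580823 respectively.
Since 2580823 < 2581503, the second date comes first.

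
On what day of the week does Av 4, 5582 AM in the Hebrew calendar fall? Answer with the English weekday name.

Monday

This is JDN 2386734 (22 July 1822 Gregorian).
Since JDN mod 7 = 0 (0 = Monday), the day is Monday.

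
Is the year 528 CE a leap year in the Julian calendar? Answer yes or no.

528 mod 4 = 0, so it is a leap year in the Julian calendar.

yes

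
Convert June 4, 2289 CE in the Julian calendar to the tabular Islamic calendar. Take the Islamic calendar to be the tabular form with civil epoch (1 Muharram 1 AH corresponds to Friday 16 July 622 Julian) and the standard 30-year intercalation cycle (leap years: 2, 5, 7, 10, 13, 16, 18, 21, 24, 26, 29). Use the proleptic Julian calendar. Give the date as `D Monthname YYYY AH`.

29 Muharram 1719 AH

Both dates share Julian Day Number 2557270; in the tabular Islamic calendar that is 29 Muharram 1719 AH.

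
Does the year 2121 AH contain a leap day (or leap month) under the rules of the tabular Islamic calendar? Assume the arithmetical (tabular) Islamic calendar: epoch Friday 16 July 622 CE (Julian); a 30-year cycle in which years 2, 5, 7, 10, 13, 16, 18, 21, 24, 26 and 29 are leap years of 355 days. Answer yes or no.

yes

Year 2121 AH is year 21 of its 30-year cycle; leap positions are 2, 5, 7, 10, 13, 16, 18, 21, 24, 26, 29, so it is a leap year (355 days).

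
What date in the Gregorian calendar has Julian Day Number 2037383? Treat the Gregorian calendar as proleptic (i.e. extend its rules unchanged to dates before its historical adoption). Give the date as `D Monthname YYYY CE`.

23 January 866 CE

JDN 2451545 is 1 Jan 2000; 2037383 is −414162 days from there.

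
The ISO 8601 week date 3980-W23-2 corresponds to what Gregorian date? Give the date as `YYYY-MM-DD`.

ISO week 1 of 3980 is the week containing the first Thursday of 3980.
Week 23, day 2 (Tuesday) lands on 3980-06-03.

3980-06-03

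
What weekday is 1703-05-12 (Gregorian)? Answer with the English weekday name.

Saturday

JDN 2343199 mod 7 = 5, and JDN 0 was a Monday, so this is a Saturday.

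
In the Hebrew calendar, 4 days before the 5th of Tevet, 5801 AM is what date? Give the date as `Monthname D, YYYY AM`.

Counting 4 days back from JDN 2466498 reaches JDN 2466494, which is Tevet 1, 5801 AM.

Tevet 1, 5801 AM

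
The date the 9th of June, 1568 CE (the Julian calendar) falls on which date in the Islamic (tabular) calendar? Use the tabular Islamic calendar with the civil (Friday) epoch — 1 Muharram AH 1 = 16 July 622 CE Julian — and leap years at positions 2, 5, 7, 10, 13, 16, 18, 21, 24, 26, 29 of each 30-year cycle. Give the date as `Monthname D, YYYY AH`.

Both dates share Julian Day Number 2293930; in the tabular Islamic calendar that is 13 Dhu al-Hijjah 975 AH.

Dhu al-Hijjah 13, 975 AH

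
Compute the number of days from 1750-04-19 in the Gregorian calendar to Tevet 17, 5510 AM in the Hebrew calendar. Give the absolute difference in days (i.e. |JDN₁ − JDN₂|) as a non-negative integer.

114

JDN of the first date = 2360343.
JDN of the second date = 2360229.
|2360229 − 2360343| = 114.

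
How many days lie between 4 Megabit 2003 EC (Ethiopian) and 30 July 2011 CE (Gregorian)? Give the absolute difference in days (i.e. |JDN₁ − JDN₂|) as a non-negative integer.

JDN of the first date = 2455634.
JDN of the second date = 2455773.
|2455773 − 2455634| = 139.

139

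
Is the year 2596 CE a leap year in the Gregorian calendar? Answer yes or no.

yes

2596 is divisible by 4 and not by 100, so it is a leap year.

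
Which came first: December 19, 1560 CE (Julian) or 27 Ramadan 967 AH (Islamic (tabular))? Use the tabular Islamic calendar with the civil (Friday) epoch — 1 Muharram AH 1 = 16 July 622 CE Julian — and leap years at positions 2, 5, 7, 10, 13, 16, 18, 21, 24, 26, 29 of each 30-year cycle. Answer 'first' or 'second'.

second

Converting both to JDN: 2291201 vs 2291020; the smaller is the second.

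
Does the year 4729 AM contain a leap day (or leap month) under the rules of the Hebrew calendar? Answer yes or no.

Hebrew year 4729 is year 17 of its 19-year Metonic cycle; leap years are at positions 3, 6, 8, 11, 14, 17, 19, so it is a leap year (13 months).

yes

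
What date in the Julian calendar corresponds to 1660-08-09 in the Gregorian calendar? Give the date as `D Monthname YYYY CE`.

30 July 1660 CE

The Julian–Gregorian offset here is 10 days (Julian trailing).
9 August 1660 Gregorian − 10 days → 30 July 1660 Julian.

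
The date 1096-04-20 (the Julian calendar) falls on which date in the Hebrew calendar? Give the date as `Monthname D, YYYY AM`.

Both dates share Julian Day Number 2121482; in the Hebrew calendar that is 25 Nisan 4856 AM.

Nisan 25, 4856 AM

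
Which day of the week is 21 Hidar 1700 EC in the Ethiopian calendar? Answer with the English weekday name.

This is JDN 2344861 (29 November 1707 Gregorian).
JDN 2344861 mod 7 = 1, and JDN 0 was a Monday, so this is a Tuesday.

Tuesday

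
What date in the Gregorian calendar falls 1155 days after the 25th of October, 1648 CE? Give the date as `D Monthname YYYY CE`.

JDN of the 25th of October, 1648 CE = 2323278.
2323278 + 1155 = 2324433.
JDN 2324433 in the Gregorian calendar is 24 December 1651 CE.

24 December 1651 CE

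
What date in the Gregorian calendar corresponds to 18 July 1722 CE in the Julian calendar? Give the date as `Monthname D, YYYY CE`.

For dates in this range the Gregorian date is 11 days ahead of the Julian.
18 July 1722 Julian + 11 days → 29 July 1722 Gregorian.

July 29, 1722 CE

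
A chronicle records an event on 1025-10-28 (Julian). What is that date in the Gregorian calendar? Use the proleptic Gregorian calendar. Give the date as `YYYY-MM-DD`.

The Julian–Gregorian offset here is 6 days (Julian trailing).
28 October 1025 Julian + 6 days → 3 November 1025 Gregorian.

1025-11-03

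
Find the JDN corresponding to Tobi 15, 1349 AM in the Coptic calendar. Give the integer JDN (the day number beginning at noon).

2317521

In the Gregorian calendar the same day is 20 January 1633.
JDN 2400001 is 17 November 1858 CE (Gregorian), MJD 0; the target day is −82480 days from there, so JDN = 2317521.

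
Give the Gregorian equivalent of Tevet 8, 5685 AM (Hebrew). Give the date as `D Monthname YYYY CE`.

Both dates share Julian Day Number 2424155; in the Gregorian calendar that is 4 January 1925 CE.

4 January 1925 CE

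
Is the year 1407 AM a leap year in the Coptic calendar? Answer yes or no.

1407 mod 4 = 3; in the Coptic calendar a year is leap when year mod 4 = 3, so it is a leap year.

yes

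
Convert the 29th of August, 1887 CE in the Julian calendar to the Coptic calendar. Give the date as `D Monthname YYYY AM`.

The source date corresponds to 10 September 1887 in the Gregorian calendar (JDN 2410525).
That day falls on 6 Pi Kogi Enavot 1603 AM in the Coptic calendar.

6 Pi Kogi Enavot 1603 AM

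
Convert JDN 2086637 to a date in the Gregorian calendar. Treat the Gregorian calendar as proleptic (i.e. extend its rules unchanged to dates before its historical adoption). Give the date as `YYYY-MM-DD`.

1000-12-01

Counting from JDN 2299161 = 15 Oct 1582 gives an offset of -212524 days.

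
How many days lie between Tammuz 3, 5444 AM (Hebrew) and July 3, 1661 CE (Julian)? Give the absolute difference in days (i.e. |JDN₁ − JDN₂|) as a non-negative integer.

8373

First date → JDN 2336295; second date → JDN 2327922.
The interval is |2336295 − 2327922| = 8373 days.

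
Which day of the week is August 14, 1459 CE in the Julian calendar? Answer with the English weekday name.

Tuesday

In the proleptic Gregorian calendar this is 23 August 1459 (JDN 2254183).
JDN 2254183 mod 7 = 1, and JDN 0 was a Monday, so this is a Tuesday.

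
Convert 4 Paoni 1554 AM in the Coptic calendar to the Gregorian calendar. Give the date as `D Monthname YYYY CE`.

Julian Day Number of the source date = 2392536.
Converting JDN 2392536 to the Gregorian calendar gives 10 June 1838 CE.

10 June 1838 CE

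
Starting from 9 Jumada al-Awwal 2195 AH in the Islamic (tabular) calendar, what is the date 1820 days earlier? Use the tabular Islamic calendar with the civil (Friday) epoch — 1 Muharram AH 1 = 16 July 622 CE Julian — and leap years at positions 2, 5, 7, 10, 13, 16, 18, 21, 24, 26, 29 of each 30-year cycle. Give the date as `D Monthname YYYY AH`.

The starting date is JDN 2726046; 2726046 − 1820 = 2724226.
JDN 2724226 corresponds to 19 Rabi' al-Awwal 2190 AH.

19 Rabi' al-Awwal 2190 AH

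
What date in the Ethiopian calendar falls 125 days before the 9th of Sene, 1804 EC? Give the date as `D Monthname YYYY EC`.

The starting date is JDN 2383045; 2383045 − 125 = 2382920.
JDN 2382920 corresponds to 4 Yekatit 1804 EC.

4 Yekatit 1804 EC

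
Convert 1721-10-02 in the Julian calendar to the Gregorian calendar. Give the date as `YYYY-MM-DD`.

For dates in this range the Gregorian date is 11 days ahead of the Julian.
2 October 1721 Julian + 11 days → 13 October 1721 Gregorian.

1721-10-13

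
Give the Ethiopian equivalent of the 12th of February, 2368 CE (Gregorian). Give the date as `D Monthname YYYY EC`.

1 Yekatit 2360 EC

Julian Day Number of the source date = 2585996.
Converting JDN 2585996 to the Ethiopian calendar gives 1 Yekatit 2360 EC.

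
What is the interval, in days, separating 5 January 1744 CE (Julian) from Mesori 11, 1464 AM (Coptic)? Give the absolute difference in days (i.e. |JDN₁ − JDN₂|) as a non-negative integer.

1673

JDN of the first date = 2358058.
JDN of the second date = 2359731.
|2359731 − 2358058| = 1673.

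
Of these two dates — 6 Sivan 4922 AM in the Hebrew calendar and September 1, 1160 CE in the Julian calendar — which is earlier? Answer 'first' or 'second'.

First date → JDN 2145619; second date → JDN 2144992.
JDN 2144992 < JDN 2145619, so the second date is earlier.

second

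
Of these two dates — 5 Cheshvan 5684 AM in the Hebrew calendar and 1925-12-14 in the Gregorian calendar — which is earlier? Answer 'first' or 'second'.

first

The two dates have Julian Day Numbers 2423708 and 2424499 respectively.
Since 2423708 < 2424499, the first date comes first.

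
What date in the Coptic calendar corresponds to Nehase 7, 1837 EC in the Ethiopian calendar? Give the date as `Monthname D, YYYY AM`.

Julian Day Number of the source date = 2395156.
Converting JDN 2395156 to the Coptic calendar gives 7 Mesori 1561 AM.

Mesori 7, 1561 AM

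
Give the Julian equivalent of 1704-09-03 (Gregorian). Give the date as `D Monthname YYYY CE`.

For dates in this range the Gregorian date is 11 days ahead of the Julian.
3 September 1704 Gregorian − 11 days → 23 August 1704 Julian.

23 August 1704 CE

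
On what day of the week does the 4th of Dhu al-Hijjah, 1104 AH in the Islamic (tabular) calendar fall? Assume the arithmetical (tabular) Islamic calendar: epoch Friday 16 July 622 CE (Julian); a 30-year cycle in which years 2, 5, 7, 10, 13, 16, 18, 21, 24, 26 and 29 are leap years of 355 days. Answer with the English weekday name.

Thursday

In the Gregorian calendar this is 6 August 1693 (JDN 2339634).
2339634 ≡ 3 (mod 7); counting from Monday = 0 gives Thursday.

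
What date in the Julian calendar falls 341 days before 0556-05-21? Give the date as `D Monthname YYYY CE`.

15 June 555 CE

The starting date is JDN 1924278; 1924278 − 341 = 1923937.
JDN 1923937 corresponds to 15 June 555 CE.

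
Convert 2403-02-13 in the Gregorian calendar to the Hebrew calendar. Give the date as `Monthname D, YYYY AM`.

Shevat 20, 6163 AM

Both dates share Julian Day Number 2598781; in the Hebrew calendar that is 20 Shevat 6163 AM.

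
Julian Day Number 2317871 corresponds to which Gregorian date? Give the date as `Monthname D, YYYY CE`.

January 5, 1634 CE

JDN 2451545 is 1 Jan 2000; 2317871 is −133674 days from there.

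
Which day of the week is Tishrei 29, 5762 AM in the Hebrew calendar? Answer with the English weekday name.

In the Gregorian calendar this is 16 October 2001 (JDN 2452199).
JDN 2452199 mod 7 = 1, and JDN 0 was a Monday, so this is a Tuesday.

Tuesday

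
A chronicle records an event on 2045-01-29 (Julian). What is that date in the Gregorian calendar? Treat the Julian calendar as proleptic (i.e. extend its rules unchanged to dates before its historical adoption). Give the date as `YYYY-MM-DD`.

For dates in this range the Gregorian date is 13 days ahead of the Julian.
29 January 2045 Julian + 13 days → 11 February 2045 Gregorian.

2045-02-11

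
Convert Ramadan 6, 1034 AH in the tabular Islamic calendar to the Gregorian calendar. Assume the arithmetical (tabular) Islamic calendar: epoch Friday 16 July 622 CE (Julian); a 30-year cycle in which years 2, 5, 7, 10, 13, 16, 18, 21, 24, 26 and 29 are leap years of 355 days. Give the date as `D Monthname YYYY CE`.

12 June 1625 CE

Both dates share Julian Day Number 2314742; in the Gregorian calendar that is 12 June 1625 CE.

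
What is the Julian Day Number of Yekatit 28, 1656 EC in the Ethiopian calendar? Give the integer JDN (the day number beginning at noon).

2328887

In the Gregorian calendar the same day is 4 March 1664.
JDN 2451545 is 1 January 2000 CE (Gregorian); the target day is −122658 days from there, so JDN = 2328887.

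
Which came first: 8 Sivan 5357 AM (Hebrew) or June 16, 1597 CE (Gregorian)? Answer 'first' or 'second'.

First date → JDN 2304497; second date → JDN 2304519.
JDN 2304497 < JDN 2304519, so the first date is earlier.

first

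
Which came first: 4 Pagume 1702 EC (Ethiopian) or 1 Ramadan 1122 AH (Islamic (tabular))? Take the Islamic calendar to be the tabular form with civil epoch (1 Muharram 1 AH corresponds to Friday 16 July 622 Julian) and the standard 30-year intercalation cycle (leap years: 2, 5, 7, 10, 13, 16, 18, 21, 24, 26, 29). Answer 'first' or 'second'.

first

Converting both to JDN: 2345874 vs 2345921; the smaller is the first.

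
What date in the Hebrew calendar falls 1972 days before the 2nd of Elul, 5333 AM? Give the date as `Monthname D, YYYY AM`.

Adar II 8, 5328 AM

Counting 1972 days back from JDN 2295809 reaches JDN 2293837, which is Adar II 8, 5328 AM.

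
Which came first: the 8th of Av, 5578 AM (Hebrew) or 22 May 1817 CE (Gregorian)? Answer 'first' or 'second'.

second

The two dates have Julian Day Numbers 2385292 and 2384847 respectively.
Since 2384847 < 2385292, the second date comes first.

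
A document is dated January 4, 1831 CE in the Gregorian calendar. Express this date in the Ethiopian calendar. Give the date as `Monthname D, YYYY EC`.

Julian Day Number of the source date = 2389822.
Converting JDN 2389822 to the Ethiopian calendar gives 27 Tahsas 1823 EC.

Tahsas 27, 1823 EC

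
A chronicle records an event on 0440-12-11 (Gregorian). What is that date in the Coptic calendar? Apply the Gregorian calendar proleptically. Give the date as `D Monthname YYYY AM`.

Julian Day Number of the source date = 1882112.
Converting JDN 1882112 to the Coptic calendar gives 14 Koiak 157 AM.

14 Koiak 157 AM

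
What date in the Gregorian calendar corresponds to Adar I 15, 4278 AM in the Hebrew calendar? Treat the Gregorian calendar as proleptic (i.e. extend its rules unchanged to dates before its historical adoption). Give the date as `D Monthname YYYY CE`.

Julian Day Number of the source date = 1910300.
Converting JDN 1910300 to the Gregorian calendar gives 14 February 518 CE.

14 February 518 CE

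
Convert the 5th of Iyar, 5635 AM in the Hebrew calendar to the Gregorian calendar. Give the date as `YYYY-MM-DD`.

1875-05-10

Julian Day Number of the source date = 2406019.
Converting JDN 2406019 to the Gregorian calendar gives 10 May 1875 CE.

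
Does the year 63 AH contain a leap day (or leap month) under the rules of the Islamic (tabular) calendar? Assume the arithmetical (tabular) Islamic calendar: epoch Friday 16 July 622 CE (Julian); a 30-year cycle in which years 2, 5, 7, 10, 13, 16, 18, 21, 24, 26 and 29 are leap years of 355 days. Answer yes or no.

Year 63 AH is year 3 of its 30-year cycle; leap positions are 2, 5, 7, 10, 13, 16, 18, 21, 24, 26, 29, so it is a common year (354 days).

no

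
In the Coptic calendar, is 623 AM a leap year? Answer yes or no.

623 mod 4 = 3; in the Coptic calendar a year is leap when year mod 4 = 3, so it is a leap year.

yes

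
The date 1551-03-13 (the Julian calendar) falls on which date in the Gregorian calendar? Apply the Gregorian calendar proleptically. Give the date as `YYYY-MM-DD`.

At this point the Julian calendar is 10 days behind the Gregorian.
13 March 1551 Julian + 10 days → 23 March 1551 Gregorian.

1551-03-23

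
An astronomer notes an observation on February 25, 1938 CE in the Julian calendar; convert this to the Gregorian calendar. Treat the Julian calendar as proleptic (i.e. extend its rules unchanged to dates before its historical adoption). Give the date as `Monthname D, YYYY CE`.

March 10, 1938 CE

For dates in this range the Gregorian date is 13 days ahead of the Julian.
25 February 1938 Julian + 13 days → 10 March 1938 Gregorian.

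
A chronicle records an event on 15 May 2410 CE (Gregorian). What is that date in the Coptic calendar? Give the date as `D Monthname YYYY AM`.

Both dates share Julian Day Number 2601429; in the Coptic calendar that is 4 Pashons 2126 AM.

4 Pashons 2126 AM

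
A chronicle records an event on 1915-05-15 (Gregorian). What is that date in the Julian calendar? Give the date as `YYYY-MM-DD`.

For dates in this range the Gregorian date is 13 days ahead of the Julian.
15 May 1915 Gregorian − 13 days → 2 May 1915 Julian.

1915-05-02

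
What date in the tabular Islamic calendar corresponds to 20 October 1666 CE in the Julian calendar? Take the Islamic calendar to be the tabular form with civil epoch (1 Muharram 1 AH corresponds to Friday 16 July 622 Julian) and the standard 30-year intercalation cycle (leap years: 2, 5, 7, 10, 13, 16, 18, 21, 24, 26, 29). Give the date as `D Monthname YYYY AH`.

Both dates share Julian Day Number 2329857; in the tabular Islamic calendar that is 1 Jumada al-Awwal 1077 AH.

1 Jumada al-Awwal 1077 AH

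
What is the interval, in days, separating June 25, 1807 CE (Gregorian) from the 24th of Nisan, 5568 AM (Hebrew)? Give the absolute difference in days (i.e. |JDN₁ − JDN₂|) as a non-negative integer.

First date → JDN 2381228; second date → JDN 2381529.
The interval is |2381228 − 2381529| = 301 days.

301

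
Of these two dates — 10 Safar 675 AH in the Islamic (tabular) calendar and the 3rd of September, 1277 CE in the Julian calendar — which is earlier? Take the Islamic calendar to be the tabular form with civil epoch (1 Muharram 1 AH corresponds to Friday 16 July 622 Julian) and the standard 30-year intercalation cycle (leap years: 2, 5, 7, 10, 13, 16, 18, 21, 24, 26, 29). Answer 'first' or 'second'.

First date → JDN 2187322; second date → JDN 2187728.
JDN 2187322 < JDN 2187728, so the first date is earlier.

first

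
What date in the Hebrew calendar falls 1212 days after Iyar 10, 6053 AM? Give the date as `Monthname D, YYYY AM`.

Elul 12, 6056 AM

Counting 1212 days forward from JDN 2558698 reaches JDN 2559910, which is Elul 12, 6056 AM.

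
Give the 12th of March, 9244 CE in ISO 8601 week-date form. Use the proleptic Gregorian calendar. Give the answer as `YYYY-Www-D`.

The weekday is Saturday (ISO weekday 6).
That Saturday belongs to ISO week 10 of ISO year 9244.

9244-W10-6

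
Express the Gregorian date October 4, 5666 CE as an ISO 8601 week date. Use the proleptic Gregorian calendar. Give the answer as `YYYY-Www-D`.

5666-W40-1

The weekday is Monday (ISO weekday 1).
That Monday belongs to ISO week 40 of ISO year 5666.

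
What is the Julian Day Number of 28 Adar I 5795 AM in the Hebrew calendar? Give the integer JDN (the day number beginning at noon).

Equivalently 9 March 2035 (Gregorian).
JDN 2451545 is 1 January 2000 CE (Gregorian); the target day is +12851 days from there, so JDN = 2464396.

2464396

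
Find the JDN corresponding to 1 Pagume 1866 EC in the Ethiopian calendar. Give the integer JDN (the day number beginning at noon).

2405772

In the Gregorian calendar the same day is 5 September 1874.
JDN 2299161 is 15 October 1582 CE (Gregorian); the target day is +106611 days from there, so JDN = 2405772.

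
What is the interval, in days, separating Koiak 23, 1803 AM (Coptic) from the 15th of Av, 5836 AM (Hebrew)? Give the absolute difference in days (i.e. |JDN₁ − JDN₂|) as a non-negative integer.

JDN of the first date = 2483322.
JDN of the second date = 2479530.
|2479530 − 2483322| = 3792.

3792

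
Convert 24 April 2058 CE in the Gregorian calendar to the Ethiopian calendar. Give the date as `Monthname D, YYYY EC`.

Julian Day Number of the source date = 2472843.
Converting JDN 2472843 to the Ethiopian calendar gives 16 Miyazya 2050 EC.

Miyazya 16, 2050 EC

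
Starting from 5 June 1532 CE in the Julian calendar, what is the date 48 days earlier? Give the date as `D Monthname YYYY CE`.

18 April 1532 CE

The starting date is JDN 2280777; 2280777 − 48 = 2280729.
JDN 2280729 corresponds to 18 April 1532 CE.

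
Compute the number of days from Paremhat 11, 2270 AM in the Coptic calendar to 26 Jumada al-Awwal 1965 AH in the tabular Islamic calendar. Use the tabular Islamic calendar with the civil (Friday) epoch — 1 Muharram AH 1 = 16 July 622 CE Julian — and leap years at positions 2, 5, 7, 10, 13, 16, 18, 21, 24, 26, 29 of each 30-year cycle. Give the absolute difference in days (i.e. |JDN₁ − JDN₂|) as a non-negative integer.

First date → JDN 2653972; second date → JDN 2644559.
The interval is |2653972 − 2644559| = 9413 days.

9413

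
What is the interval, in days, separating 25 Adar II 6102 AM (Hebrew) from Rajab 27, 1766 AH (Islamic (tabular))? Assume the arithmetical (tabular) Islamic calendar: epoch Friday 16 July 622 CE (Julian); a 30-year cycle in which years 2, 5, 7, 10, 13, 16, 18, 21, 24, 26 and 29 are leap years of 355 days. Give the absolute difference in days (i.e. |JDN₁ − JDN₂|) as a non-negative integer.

2449

JDN of the first date = 2576549.
JDN of the second date = 2574100.
|2574100 − 2576549| = 2449.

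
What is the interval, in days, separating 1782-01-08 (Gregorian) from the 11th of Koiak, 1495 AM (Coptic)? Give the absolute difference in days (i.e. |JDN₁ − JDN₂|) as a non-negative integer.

First date → JDN 2371930; second date → JDN 2370813.
The interval is |2371930 − 2370813| = 1117 days.

1117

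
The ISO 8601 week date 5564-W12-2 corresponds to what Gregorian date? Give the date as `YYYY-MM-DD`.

5564-03-17

ISO week 1 of 5564 is the week containing the first Thursday of 5564.
Week 12, day 2 (Tuesday) lands on 5564-03-17.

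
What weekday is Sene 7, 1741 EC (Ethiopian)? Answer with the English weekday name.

Equivalently 12 June 1749 Gregorian, JDN 2360032.
JDN 2360032 mod 7 = 3, and JDN 0 was a Monday, so this is a Thursday.

Thursday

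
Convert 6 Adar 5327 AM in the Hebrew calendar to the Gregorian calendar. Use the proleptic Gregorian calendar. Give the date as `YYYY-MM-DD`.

Julian Day Number of the source date = 2293450.
Converting JDN 2293450 to the Gregorian calendar gives 25 February 1567 CE.

1567-02-25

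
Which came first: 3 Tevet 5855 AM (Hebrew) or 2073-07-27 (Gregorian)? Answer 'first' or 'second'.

second

Converting both to JDN: 2486222 vs 2478416; the smaller is the second.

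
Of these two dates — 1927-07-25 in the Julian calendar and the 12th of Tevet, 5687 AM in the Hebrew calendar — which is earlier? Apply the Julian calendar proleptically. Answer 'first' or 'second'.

Converting both to JDN: 2425100 vs 2424867; the smaller is the second.

second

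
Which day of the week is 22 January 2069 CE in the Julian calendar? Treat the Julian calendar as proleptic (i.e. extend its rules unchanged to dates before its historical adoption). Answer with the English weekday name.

In the Gregorian calendar this is 4 February 2069 (JDN 2476782).
2476782 ≡ 0 (mod 7); counting from Monday = 0 gives Monday.

Monday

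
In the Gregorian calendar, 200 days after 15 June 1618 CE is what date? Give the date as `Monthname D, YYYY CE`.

Counting 200 days forward from JDN 2312188 reaches JDN 2312388, which is January 1, 1619 CE.

January 1, 1619 CE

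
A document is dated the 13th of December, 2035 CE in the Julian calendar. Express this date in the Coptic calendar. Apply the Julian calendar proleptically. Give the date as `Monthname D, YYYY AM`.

Koiak 16, 1752 AM

Julian Day Number of the source date = 2464688.
Converting JDN 2464688 to the Coptic calendar gives 16 Koiak 1752 AM.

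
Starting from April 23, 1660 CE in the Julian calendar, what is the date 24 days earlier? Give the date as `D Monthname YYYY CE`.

The starting date is JDN 2327486; 2327486 − 24 = 2327462.
JDN 2327462 corresponds to 30 March 1660 CE.

30 March 1660 CE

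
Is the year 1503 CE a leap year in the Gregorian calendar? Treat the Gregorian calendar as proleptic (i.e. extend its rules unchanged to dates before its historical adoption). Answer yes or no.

1503 is not divisible by 4, so it is a common year.

no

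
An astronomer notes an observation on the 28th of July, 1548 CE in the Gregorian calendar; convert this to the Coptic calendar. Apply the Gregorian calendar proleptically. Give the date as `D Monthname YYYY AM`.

24 Epip 1264 AM

Both dates share Julian Day Number 2286664; in the Coptic calendar that is 24 Epip 1264 AM.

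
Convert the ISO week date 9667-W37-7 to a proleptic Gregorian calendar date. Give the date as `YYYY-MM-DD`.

ISO week 1 of 9667 is the week containing the first Thursday of 9667.
Week 37, day 7 (Sunday) lands on 9667-09-18.

9667-09-18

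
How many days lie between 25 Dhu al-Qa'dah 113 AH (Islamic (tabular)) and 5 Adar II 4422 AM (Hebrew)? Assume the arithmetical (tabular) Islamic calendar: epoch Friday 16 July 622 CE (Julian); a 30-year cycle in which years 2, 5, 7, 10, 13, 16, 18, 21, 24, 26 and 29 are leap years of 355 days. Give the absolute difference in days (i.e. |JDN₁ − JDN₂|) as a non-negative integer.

25535

JDN of the first date = 1988448.
JDN of the second date = 1962913.
|1962913 − 1988448| = 25535.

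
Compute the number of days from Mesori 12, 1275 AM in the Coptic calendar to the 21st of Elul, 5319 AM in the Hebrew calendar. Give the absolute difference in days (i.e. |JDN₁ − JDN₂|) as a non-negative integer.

JDN of the first date = 2290699.
JDN of the second date = 2290718.
|2290718 − 2290699| = 19.

19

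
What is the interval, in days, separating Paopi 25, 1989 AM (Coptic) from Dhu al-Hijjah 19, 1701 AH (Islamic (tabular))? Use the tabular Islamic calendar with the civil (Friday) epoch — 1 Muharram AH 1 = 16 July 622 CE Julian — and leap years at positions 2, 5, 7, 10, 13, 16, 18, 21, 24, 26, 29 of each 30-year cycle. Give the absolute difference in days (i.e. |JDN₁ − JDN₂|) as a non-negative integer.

JDN of the first date = 2551201.
JDN of the second date = 2551206.
|2551206 − 2551201| = 5.

5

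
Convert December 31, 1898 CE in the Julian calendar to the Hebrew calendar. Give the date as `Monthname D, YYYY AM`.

Shevat 1, 5659 AM

The source date corresponds to 12 January 1899 in the Gregorian calendar (JDN 2414667).
That day falls on 1 Shevat 5659 AM in the Hebrew calendar.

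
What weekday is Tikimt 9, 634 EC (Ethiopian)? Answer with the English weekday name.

Saturday

Equivalently 9 October 641 Gregorian, JDN 1955462.
Since JDN mod 7 = 5 (0 = Monday), the day is Saturday.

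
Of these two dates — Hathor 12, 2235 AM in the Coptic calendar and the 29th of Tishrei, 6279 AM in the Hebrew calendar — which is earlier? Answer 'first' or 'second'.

second

Converting both to JDN: 2641069 vs 2641047; the smaller is the second.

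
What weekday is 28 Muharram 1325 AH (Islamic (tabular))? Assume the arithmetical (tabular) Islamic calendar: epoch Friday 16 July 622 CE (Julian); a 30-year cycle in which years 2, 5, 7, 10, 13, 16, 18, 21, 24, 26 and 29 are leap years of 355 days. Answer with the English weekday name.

Wednesday

In the Gregorian calendar this is 13 March 1907 (JDN 2417648).
Since JDN mod 7 = 2 (0 = Monday), the day is Wednesday.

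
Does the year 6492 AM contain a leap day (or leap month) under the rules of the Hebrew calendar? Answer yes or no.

Hebrew year 6492 is year 13 of its 19-year Metonic cycle; leap years are at positions 3, 6, 8, 11, 14, 17, 19, so it is a common year (12 months).

no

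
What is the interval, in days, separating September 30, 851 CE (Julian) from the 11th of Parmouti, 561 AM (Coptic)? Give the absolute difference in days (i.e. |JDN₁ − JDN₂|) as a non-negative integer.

2368

First date → JDN 2032158; second date → JDN 2029790.
The interval is |2032158 − 2029790| = 2368 days.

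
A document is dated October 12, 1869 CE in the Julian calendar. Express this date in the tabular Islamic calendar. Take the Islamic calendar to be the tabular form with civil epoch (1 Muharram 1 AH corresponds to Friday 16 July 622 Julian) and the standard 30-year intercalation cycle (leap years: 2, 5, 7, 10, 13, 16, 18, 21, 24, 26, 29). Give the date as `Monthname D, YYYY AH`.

Rajab 18, 1286 AH

The source date corresponds to 24 October 1869 in the Gregorian calendar (JDN 2403995).
That day falls on 18 Rajab 1286 AH in the tabular Islamic calendar.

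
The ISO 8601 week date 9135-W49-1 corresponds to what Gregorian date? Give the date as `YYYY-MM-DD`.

ISO week 1 of 9135 is the week containing the first Thursday of 9135.
Week 49, day 1 (Monday) lands on 9135-12-02.

9135-12-02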